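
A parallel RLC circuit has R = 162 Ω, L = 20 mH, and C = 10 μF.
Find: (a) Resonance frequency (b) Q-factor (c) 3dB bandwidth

Step 1 — Resonance: ω₀ = 1/√(LC) = 1/√(0.02·1e-05) = 2236 rad/s.
Step 2 — f₀ = ω₀/(2π) = 355.9 Hz.
Step 3 — Parallel Q: Q = R/(ω₀L) = 162/(2236·0.02) = 3.622.
Step 4 — Bandwidth: Δω = ω₀/Q = 617.3 rad/s; BW = Δω/(2π) = 98.24 Hz.

(a) f₀ = 355.9 Hz  (b) Q = 3.622  (c) BW = 98.24 Hz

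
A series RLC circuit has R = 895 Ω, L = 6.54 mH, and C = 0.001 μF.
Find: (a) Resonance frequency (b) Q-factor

Step 1 — Resonance condition Im(Z)=0 gives ω₀ = 1/√(LC).
Step 2 — ω₀ = 1/√(0.00654·1e-09) = 3.91e+05 rad/s.
Step 3 — f₀ = ω₀/(2π) = 6.223e+04 Hz.
Step 4 — Series Q: Q = ω₀L/R = 3.91e+05·0.00654/895 = 2.857.

(a) f₀ = 6.223e+04 Hz  (b) Q = 2.857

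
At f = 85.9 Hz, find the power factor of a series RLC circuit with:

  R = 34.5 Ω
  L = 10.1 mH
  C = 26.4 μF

Step 1 — Angular frequency: ω = 2π·f = 2π·85.9 = 539.7 rad/s.
Step 2 — Component impedances:
  R: Z = R = 34.5 Ω
  L: Z = jωL = j·539.7·0.0101 = 0 + j5.451 Ω
  C: Z = 1/(jωC) = -j/(ω·C) = 0 - j70.18 Ω
Step 3 — Series combination: Z_total = R + L + C = 34.5 - j64.73 Ω = 73.35∠-61.9° Ω.
Step 4 — Power factor: PF = cos(φ) = Re(Z)/|Z| = 34.5/73.35 = 0.4703.
Step 5 — Type: Im(Z) = -64.73 ⇒ leading (phase φ = -61.9°).

PF = 0.4703 (leading, φ = -61.9°)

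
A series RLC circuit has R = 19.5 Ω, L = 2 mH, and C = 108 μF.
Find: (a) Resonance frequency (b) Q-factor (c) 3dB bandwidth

Step 1 — Resonance condition Im(Z)=0 gives ω₀ = 1/√(LC).
Step 2 — ω₀ = 1/√(0.002·0.000108) = 2152 rad/s.
Step 3 — f₀ = ω₀/(2π) = 342.4 Hz.
Step 4 — Series Q: Q = ω₀L/R = 2152·0.002/19.5 = 0.2207.
Step 5 — 3dB bandwidth: Δω = ω₀/Q = 9750 rad/s; BW = Δω/(2π) = 1552 Hz.

(a) f₀ = 342.4 Hz  (b) Q = 0.2207  (c) BW = 1552 Hz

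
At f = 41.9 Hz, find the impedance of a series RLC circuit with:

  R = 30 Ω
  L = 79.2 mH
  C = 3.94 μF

Step 1 — Angular frequency: ω = 2π·f = 2π·41.9 = 263.3 rad/s.
Step 2 — Component impedances:
  R: Z = R = 30 Ω
  L: Z = jωL = j·263.3·0.0792 = 0 + j20.85 Ω
  C: Z = 1/(jωC) = -j/(ω·C) = 0 - j964.1 Ω
Step 3 — Series combination: Z_total = R + L + C = 30 - j943.2 Ω = 943.7∠-88.2° Ω.

Z = 30 - j943.2 Ω = 943.7∠-88.2° Ω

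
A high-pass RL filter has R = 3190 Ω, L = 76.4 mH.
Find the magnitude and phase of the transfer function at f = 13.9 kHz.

Step 1 — Angular frequency: ω = 2π·1.39e+04 = 8.734e+04 rad/s.
Step 2 — Transfer function: H(jω) = jωL/(R + jωL).
Step 3 — Numerator jωL = j·6672; denominator R + jωL = 3190 + j6672.
Step 4 — H = 0.814 + j0.3891.
Step 5 — Magnitude: |H| = 0.9022 (-0.9 dB); phase: φ = 25.6°.

|H| = 0.9022 (-0.9 dB), φ = 25.6°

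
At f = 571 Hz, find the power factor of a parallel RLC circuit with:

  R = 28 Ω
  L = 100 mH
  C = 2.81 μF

Step 1 — Angular frequency: ω = 2π·f = 2π·571 = 3588 rad/s.
Step 2 — Component impedances:
  R: Z = R = 28 Ω
  L: Z = jωL = j·3588·0.1 = 0 + j358.8 Ω
  C: Z = 1/(jωC) = -j/(ω·C) = 0 - j99.19 Ω
Step 3 — Parallel combination: 1/Z_total = 1/R + 1/L + 1/C; Z_total = 26.88 - j5.49 Ω = 27.43∠-11.5° Ω.
Step 4 — Power factor: PF = cos(φ) = Re(Z)/|Z| = 26.879/27.434 = 0.9798.
Step 5 — Type: Im(Z) = -5.49 ⇒ leading (phase φ = -11.5°).

PF = 0.9798 (leading, φ = -11.5°)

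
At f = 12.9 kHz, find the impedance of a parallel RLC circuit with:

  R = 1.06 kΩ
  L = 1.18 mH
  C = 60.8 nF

Step 1 — Angular frequency: ω = 2π·f = 2π·1.29e+04 = 8.105e+04 rad/s.
Step 2 — Component impedances:
  R: Z = R = 1060 Ω
  L: Z = jωL = j·8.105e+04·0.00118 = 0 + j95.64 Ω
  C: Z = 1/(jωC) = -j/(ω·C) = 0 - j202.9 Ω
Step 3 — Parallel combination: 1/Z_total = 1/R + 1/L + 1/C; Z_total = 30 + j175.8 Ω = 178.3∠80.3° Ω.

Z = 30 + j175.8 Ω = 178.3∠80.3° Ω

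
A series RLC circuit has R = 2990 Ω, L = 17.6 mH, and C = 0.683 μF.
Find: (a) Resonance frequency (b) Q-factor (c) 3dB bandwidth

Step 1 — Resonance: ω₀ = 1/√(LC) = 1/√(0.0176·6.83e-07) = 9121 rad/s.
Step 2 — f₀ = ω₀/(2π) = 1452 Hz.
Step 3 — Series Q: Q = ω₀L/R = 9121·0.0176/2990 = 0.05369.
Step 4 — Bandwidth: Δω = ω₀/Q = 1.699e+05 rad/s; BW = Δω/(2π) = 2.704e+04 Hz.

(a) f₀ = 1452 Hz  (b) Q = 0.05369  (c) BW = 2.704e+04 Hz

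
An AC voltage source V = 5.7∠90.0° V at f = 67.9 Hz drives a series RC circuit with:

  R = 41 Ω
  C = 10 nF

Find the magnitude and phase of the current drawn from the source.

Step 1 — Angular frequency: ω = 2π·f = 2π·67.9 = 426.6 rad/s.
Step 2 — Component impedances:
  R: Z = R = 41 Ω
  C: Z = 1/(jωC) = -j/(ω·C) = 0 - j2.344e+05 Ω
Step 3 — Series combination: Z_total = R + C = 41 - j2.344e+05 Ω = 2.344e+05∠-90.0° Ω.
Step 4 — Source phasor: V = 5.7∠90.0° V = 0 + j5.7 V.
Step 5 — Ohm's law: I = V / Z_total = (0 + j5.7) / (41 - j2.344e+05) = -2.432e-05 + j4.254e-09 A.
Step 6 — Convert to polar: |I| = 2.432e-05 A, ∠I = 180.0°.

I = 2.432e-05∠180.0° A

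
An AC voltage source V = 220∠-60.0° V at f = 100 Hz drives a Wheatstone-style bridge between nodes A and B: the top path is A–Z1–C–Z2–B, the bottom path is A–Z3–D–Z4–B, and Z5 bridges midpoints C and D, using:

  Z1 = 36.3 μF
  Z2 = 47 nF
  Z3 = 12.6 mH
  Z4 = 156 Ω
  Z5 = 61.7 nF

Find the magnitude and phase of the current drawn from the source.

Step 1 — Angular frequency: ω = 2π·f = 2π·100 = 628.3 rad/s.
Step 2 — Component impedances:
  Z1: Z = 1/(jωC) = -j/(ω·C) = 0 - j43.84 Ω
  Z2: Z = 1/(jωC) = -j/(ω·C) = 0 - j3.386e+04 Ω
  Z3: Z = jωL = j·628.3·0.0126 = 0 + j7.917 Ω
  Z4: Z = R = 156 Ω
  Z5: Z = 1/(jωC) = -j/(ω·C) = 0 - j2.579e+04 Ω
Step 3 — Bridge requires nodal analysis (the Z5 bridge couples midpoints C and D, so the two paths cannot be reduced to a simple series/parallel combination). Setting node B to ground and injecting 1 A at node A, the 3-node admittance system at A, C, D solves to V_A = Z_AB = 156.1 + j7.203 Ω = 156.2∠2.6° Ω.
Step 4 — Source phasor: V = 220∠-60.0° V = 110 - j190.5 V.
Step 5 — Ohm's law: I = V / Z_total = (110 - j190.5) / (156.1 + j7.203) = 0.6471 - j1.251 A.
Step 6 — Convert to polar: |I| = 1.408 A, ∠I = -62.6°.

I = 1.408∠-62.6° A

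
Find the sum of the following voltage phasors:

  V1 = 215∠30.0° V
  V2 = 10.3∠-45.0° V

Step 1 — Convert each phasor to rectangular form:
  V1 = 215·(cos(30.0°) + j·sin(30.0°)) = 186.2 + j107.5 V
  V2 = 10.3·(cos(-45.0°) + j·sin(-45.0°)) = 7.283 - j7.283 V
Step 2 — Sum components: V_total = 193.5 + j100.2 V.
Step 3 — Convert to polar: |V_total| = 217.9 V, ∠V_total = 27.4°.

V_total = 217.9∠27.4° V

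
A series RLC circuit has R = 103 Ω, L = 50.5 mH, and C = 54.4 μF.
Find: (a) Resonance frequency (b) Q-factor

Step 1 — Resonance condition Im(Z)=0 gives ω₀ = 1/√(LC).
Step 2 — ω₀ = 1/√(0.0505·5.44e-05) = 603.3 rad/s.
Step 3 — f₀ = ω₀/(2π) = 96.02 Hz.
Step 4 — Series Q: Q = ω₀L/R = 603.3·0.0505/103 = 0.2958.

(a) f₀ = 96.02 Hz  (b) Q = 0.2958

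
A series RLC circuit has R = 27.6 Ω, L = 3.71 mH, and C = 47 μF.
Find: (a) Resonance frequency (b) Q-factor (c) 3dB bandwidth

Step 1 — Resonance: ω₀ = 1/√(LC) = 1/√(0.00371·4.7e-05) = 2395 rad/s.
Step 2 — f₀ = ω₀/(2π) = 381.1 Hz.
Step 3 — Series Q: Q = ω₀L/R = 2395·0.00371/27.6 = 0.3219.
Step 4 — Bandwidth: Δω = ω₀/Q = 7439 rad/s; BW = Δω/(2π) = 1184 Hz.

(a) f₀ = 381.1 Hz  (b) Q = 0.3219  (c) BW = 1184 Hz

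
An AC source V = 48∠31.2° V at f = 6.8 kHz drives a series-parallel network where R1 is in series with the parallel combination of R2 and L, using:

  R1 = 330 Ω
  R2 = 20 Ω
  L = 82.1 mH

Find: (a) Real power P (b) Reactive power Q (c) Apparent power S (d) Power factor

Step 1 — Angular frequency: ω = 2π·f = 2π·6800 = 4.273e+04 rad/s.
Step 2 — Component impedances:
  R1: Z = R = 330 Ω
  R2: Z = R = 20 Ω
  L: Z = jωL = j·4.273e+04·0.0821 = 0 + j3508 Ω
Step 3 — Parallel branch: R2 || L = 1/(1/R2 + 1/L) = 20 + j0.114 Ω.
Step 4 — Series with R1: Z_total = R1 + (R2 || L) = 350 + j0.114 Ω = 350∠0.0° Ω.
Step 5 — Source phasor: V = 48∠31.2° V = 41.06 + j24.87 V.
Step 6 — Current: I = V / Z = 0.1173 + j0.07101 A = 0.1371∠31.2° A.
Step 7 — Complex power: S = V·I* = 6.583 + j0.002145 VA.
Step 8 — Real power: P = Re(S) = 6.583 W.
Step 9 — Reactive power: Q = Im(S) = 0.002145 VAR.
Step 10 — Apparent power: |S| = 6.583 VA.
Step 11 — Power factor: PF = P/|S| = 1 (lagging).

(a) P = 6.583 W  (b) Q = 0.002145 VAR  (c) S = 6.583 VA  (d) PF = 1 (lagging)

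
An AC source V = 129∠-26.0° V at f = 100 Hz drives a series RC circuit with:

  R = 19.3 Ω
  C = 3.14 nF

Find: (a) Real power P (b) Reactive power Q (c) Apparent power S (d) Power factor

Step 1 — Angular frequency: ω = 2π·f = 2π·100 = 628.3 rad/s.
Step 2 — Component impedances:
  R: Z = R = 19.3 Ω
  C: Z = 1/(jωC) = -j/(ω·C) = 0 - j5.069e+05 Ω
Step 3 — Series combination: Z_total = R + C = 19.3 - j5.069e+05 Ω = 5.069e+05∠-90.0° Ω.
Step 4 — Source phasor: V = 129∠-26.0° V = 115.9 - j56.55 V.
Step 5 — Current: I = V / Z = 0.0001116 + j0.0002287 A = 0.0002545∠64.0° A.
Step 6 — Complex power: S = V·I* = 1.25e-06 - j0.03283 VA.
Step 7 — Real power: P = Re(S) = 1.25e-06 W.
Step 8 — Reactive power: Q = Im(S) = -0.03283 VAR.
Step 9 — Apparent power: |S| = 0.03283 VA.
Step 10 — Power factor: PF = P/|S| = 3.808e-05 (leading).

(a) P = 1.25e-06 W  (b) Q = -0.03283 VAR  (c) S = 0.03283 VA  (d) PF = 3.808e-05 (leading)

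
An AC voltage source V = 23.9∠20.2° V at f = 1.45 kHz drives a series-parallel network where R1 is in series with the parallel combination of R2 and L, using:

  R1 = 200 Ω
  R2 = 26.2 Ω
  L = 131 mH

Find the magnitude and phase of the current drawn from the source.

Step 1 — Angular frequency: ω = 2π·f = 2π·1450 = 9111 rad/s.
Step 2 — Component impedances:
  R1: Z = R = 200 Ω
  R2: Z = R = 26.2 Ω
  L: Z = jωL = j·9111·0.131 = 0 + j1193 Ω
Step 3 — Parallel branch: R2 || L = 1/(1/R2 + 1/L) = 26.19 + j0.5749 Ω.
Step 4 — Series with R1: Z_total = R1 + (R2 || L) = 226.2 + j0.5749 Ω = 226.2∠0.1° Ω.
Step 5 — Source phasor: V = 23.9∠20.2° V = 22.43 + j8.253 V.
Step 6 — Ohm's law: I = V / Z_total = (22.43 + j8.253) / (226.2 + j0.5749) = 0.09926 + j0.03623 A.
Step 7 — Convert to polar: |I| = 0.1057 A, ∠I = 20.1°.

I = 0.1057∠20.1° A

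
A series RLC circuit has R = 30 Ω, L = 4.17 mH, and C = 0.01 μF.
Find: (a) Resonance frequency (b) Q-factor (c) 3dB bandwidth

Step 1 — Resonance: ω₀ = 1/√(LC) = 1/√(0.00417·1e-08) = 1.549e+05 rad/s.
Step 2 — f₀ = ω₀/(2π) = 2.465e+04 Hz.
Step 3 — Series Q: Q = ω₀L/R = 1.549e+05·0.00417/30 = 21.53.
Step 4 — Bandwidth: Δω = ω₀/Q = 7194 rad/s; BW = Δω/(2π) = 1145 Hz.

(a) f₀ = 2.465e+04 Hz  (b) Q = 21.53  (c) BW = 1145 Hz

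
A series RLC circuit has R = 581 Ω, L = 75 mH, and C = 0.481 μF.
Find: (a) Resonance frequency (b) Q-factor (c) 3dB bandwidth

Step 1 — Resonance condition Im(Z)=0 gives ω₀ = 1/√(LC).
Step 2 — ω₀ = 1/√(0.075·4.81e-07) = 5265 rad/s.
Step 3 — f₀ = ω₀/(2π) = 837.9 Hz.
Step 4 — Series Q: Q = ω₀L/R = 5265·0.075/581 = 0.6796.
Step 5 — 3dB bandwidth: Δω = ω₀/Q = 7747 rad/s; BW = Δω/(2π) = 1233 Hz.

(a) f₀ = 837.9 Hz  (b) Q = 0.6796  (c) BW = 1233 Hz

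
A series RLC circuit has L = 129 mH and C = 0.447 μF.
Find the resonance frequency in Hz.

Step 1 — Resonance condition Im(Z)=0 gives ω₀ = 1/√(LC).
Step 2 — ω₀ = 1/√(0.129·4.47e-07) = 4164 rad/s.
Step 3 — f₀ = ω₀/(2π) = 662.8 Hz.

f₀ = 662.8 Hz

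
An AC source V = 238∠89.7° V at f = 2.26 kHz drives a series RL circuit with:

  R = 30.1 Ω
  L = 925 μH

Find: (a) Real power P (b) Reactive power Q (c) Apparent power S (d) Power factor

Step 1 — Angular frequency: ω = 2π·f = 2π·2260 = 1.42e+04 rad/s.
Step 2 — Component impedances:
  R: Z = R = 30.1 Ω
  L: Z = jωL = j·1.42e+04·0.000925 = 0 + j13.13 Ω
Step 3 — Series combination: Z_total = R + L = 30.1 + j13.13 Ω = 32.84∠23.6° Ω.
Step 4 — Source phasor: V = 238∠89.7° V = 1.246 + j238 V.
Step 5 — Current: I = V / Z = 2.933 + j6.627 A = 7.247∠66.1° A.
Step 6 — Complex power: S = V·I* = 1581 + j689.8 VA.
Step 7 — Real power: P = Re(S) = 1581 W.
Step 8 — Reactive power: Q = Im(S) = 689.8 VAR.
Step 9 — Apparent power: |S| = 1725 VA.
Step 10 — Power factor: PF = P/|S| = 0.9165 (lagging).

(a) P = 1581 W  (b) Q = 689.8 VAR  (c) S = 1725 VA  (d) PF = 0.9165 (lagging)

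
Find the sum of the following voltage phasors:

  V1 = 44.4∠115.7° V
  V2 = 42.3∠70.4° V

Step 1 — Convert each phasor to rectangular form:
  V1 = 44.4·(cos(115.7°) + j·sin(115.7°)) = -19.25 + j40.01 V
  V2 = 42.3·(cos(70.4°) + j·sin(70.4°)) = 14.19 + j39.85 V
Step 2 — Sum components: V_total = -5.065 + j79.86 V.
Step 3 — Convert to polar: |V_total| = 80.02 V, ∠V_total = 93.6°.

V_total = 80.02∠93.6° V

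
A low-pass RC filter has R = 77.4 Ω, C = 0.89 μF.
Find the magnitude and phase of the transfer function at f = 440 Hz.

Step 1 — Angular frequency: ω = 2π·440 = 2765 rad/s.
Step 2 — Transfer function: H(jω) = 1/(1 + jωRC).
Step 3 — Denominator: 1 + jωRC = 1 + j·2765·77.4·8.9e-07 = 1 + j0.1904.
Step 4 — H = 0.965 - j0.1838.
Step 5 — Magnitude: |H| = 0.9823 (-0.2 dB); phase: φ = -10.8°.

|H| = 0.9823 (-0.2 dB), φ = -10.8°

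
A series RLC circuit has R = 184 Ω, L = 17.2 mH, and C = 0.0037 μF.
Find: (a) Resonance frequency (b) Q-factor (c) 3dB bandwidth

Step 1 — Resonance: ω₀ = 1/√(LC) = 1/√(0.0172·3.7e-09) = 1.254e+05 rad/s.
Step 2 — f₀ = ω₀/(2π) = 1.995e+04 Hz.
Step 3 — Series Q: Q = ω₀L/R = 1.254e+05·0.0172/184 = 11.72.
Step 4 — Bandwidth: Δω = ω₀/Q = 1.07e+04 rad/s; BW = Δω/(2π) = 1703 Hz.

(a) f₀ = 1.995e+04 Hz  (b) Q = 11.72  (c) BW = 1703 Hz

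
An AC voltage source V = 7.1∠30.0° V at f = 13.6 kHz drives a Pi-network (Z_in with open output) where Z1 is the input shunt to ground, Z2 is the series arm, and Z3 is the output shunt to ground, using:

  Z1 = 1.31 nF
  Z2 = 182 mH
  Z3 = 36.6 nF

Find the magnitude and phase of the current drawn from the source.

Step 1 — Angular frequency: ω = 2π·f = 2π·1.36e+04 = 8.545e+04 rad/s.
Step 2 — Component impedances:
  Z1: Z = 1/(jωC) = -j/(ω·C) = 0 - j8933 Ω
  Z2: Z = jωL = j·8.545e+04·0.182 = 0 + j1.555e+04 Ω
  Z3: Z = 1/(jωC) = -j/(ω·C) = 0 - j319.7 Ω
Step 3 — With open output, the series arm Z2 and the output shunt Z3 appear in series to ground: Z2 + Z3 = 0 + j1.523e+04 Ω.
Step 4 — Parallel with input shunt Z1: Z_in = Z1 || (Z2 + Z3) = 0 - j2.16e+04 Ω = 2.16e+04∠-90.0° Ω.
Step 5 — Source phasor: V = 7.1∠30.0° V = 6.149 + j3.55 V.
Step 6 — Ohm's law: I = V / Z_total = (6.149 + j3.55) / (0 - j2.16e+04) = -0.0001643 + j0.0002846 A.
Step 7 — Convert to polar: |I| = 0.0003287 A, ∠I = 120.0°.

I = 0.0003287∠120.0° A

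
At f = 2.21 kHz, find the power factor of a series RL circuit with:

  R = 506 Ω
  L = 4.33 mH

Step 1 — Angular frequency: ω = 2π·f = 2π·2210 = 1.389e+04 rad/s.
Step 2 — Component impedances:
  R: Z = R = 506 Ω
  L: Z = jωL = j·1.389e+04·0.00433 = 0 + j60.13 Ω
Step 3 — Series combination: Z_total = R + L = 506 + j60.13 Ω = 509.6∠6.8° Ω.
Step 4 — Power factor: PF = cos(φ) = Re(Z)/|Z| = 506/509.56 = 0.993.
Step 5 — Type: Im(Z) = 60.13 ⇒ lagging (phase φ = 6.8°).

PF = 0.993 (lagging, φ = 6.8°)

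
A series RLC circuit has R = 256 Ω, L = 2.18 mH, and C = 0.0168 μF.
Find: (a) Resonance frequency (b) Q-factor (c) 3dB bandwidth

Step 1 — Resonance: ω₀ = 1/√(LC) = 1/√(0.00218·1.68e-08) = 1.652e+05 rad/s.
Step 2 — f₀ = ω₀/(2π) = 2.63e+04 Hz.
Step 3 — Series Q: Q = ω₀L/R = 1.652e+05·0.00218/256 = 1.407.
Step 4 — Bandwidth: Δω = ω₀/Q = 1.174e+05 rad/s; BW = Δω/(2π) = 1.869e+04 Hz.

(a) f₀ = 2.63e+04 Hz  (b) Q = 1.407  (c) BW = 1.869e+04 Hz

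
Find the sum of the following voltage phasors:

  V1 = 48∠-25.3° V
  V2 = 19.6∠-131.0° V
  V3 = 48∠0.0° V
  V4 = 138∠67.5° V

Step 1 — Convert each phasor to rectangular form:
  V1 = 48·(cos(-25.3°) + j·sin(-25.3°)) = 43.4 - j20.51 V
  V2 = 19.6·(cos(-131.0°) + j·sin(-131.0°)) = -12.86 - j14.79 V
  V3 = 48·(cos(0.0°) + j·sin(0.0°)) = 48 V
  V4 = 138·(cos(67.5°) + j·sin(67.5°)) = 52.81 + j127.5 V
Step 2 — Sum components: V_total = 131.3 + j92.19 V.
Step 3 — Convert to polar: |V_total| = 160.5 V, ∠V_total = 35.1°.

V_total = 160.5∠35.1° V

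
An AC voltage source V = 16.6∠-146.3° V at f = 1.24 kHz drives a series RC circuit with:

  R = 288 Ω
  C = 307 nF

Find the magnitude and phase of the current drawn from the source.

Step 1 — Angular frequency: ω = 2π·f = 2π·1240 = 7791 rad/s.
Step 2 — Component impedances:
  R: Z = R = 288 Ω
  C: Z = 1/(jωC) = -j/(ω·C) = 0 - j418.1 Ω
Step 3 — Series combination: Z_total = R + C = 288 - j418.1 Ω = 507.7∠-55.4° Ω.
Step 4 — Source phasor: V = 16.6∠-146.3° V = -13.81 - j9.21 V.
Step 5 — Ohm's law: I = V / Z_total = (-13.81 - j9.21) / (288 - j418.1) = -0.0004916 - j0.03269 A.
Step 6 — Convert to polar: |I| = 0.0327 A, ∠I = -90.9°.

I = 0.0327∠-90.9° A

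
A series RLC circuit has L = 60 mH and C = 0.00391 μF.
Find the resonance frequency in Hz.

Step 1 — Resonance condition Im(Z)=0 gives ω₀ = 1/√(LC).
Step 2 — ω₀ = 1/√(0.06·3.91e-09) = 6.529e+04 rad/s.
Step 3 — f₀ = ω₀/(2π) = 1.039e+04 Hz.

f₀ = 1.039e+04 Hz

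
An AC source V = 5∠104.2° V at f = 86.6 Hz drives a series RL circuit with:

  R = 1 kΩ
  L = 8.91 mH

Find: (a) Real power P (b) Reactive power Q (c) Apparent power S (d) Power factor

Step 1 — Angular frequency: ω = 2π·f = 2π·86.6 = 544.1 rad/s.
Step 2 — Component impedances:
  R: Z = R = 1000 Ω
  L: Z = jωL = j·544.1·0.00891 = 0 + j4.848 Ω
Step 3 — Series combination: Z_total = R + L = 1000 + j4.848 Ω = 1000∠0.3° Ω.
Step 4 — Source phasor: V = 5∠104.2° V = -1.227 + j4.847 V.
Step 5 — Current: I = V / Z = -0.001203 + j0.004853 A = 0.005∠103.9° A.
Step 6 — Complex power: S = V·I* = 0.025 + j0.0001212 VA.
Step 7 — Real power: P = Re(S) = 0.025 W.
Step 8 — Reactive power: Q = Im(S) = 0.0001212 VAR.
Step 9 — Apparent power: |S| = 0.025 VA.
Step 10 — Power factor: PF = P/|S| = 1 (lagging).

(a) P = 0.025 W  (b) Q = 0.0001212 VAR  (c) S = 0.025 VA  (d) PF = 1 (lagging)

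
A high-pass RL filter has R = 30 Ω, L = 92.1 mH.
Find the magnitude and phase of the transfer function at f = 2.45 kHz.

Step 1 — Angular frequency: ω = 2π·2450 = 1.539e+04 rad/s.
Step 2 — Transfer function: H(jω) = jωL/(R + jωL).
Step 3 — Numerator jωL = j·1418; denominator R + jωL = 30 + j1418.
Step 4 — H = 0.9996 + j0.02115.
Step 5 — Magnitude: |H| = 0.9998 (-0.0 dB); phase: φ = 1.2°.

|H| = 0.9998 (-0.0 dB), φ = 1.2°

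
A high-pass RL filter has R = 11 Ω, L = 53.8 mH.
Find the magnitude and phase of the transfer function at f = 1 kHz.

Step 1 — Angular frequency: ω = 2π·1000 = 6283 rad/s.
Step 2 — Transfer function: H(jω) = jωL/(R + jωL).
Step 3 — Numerator jωL = j·338; denominator R + jωL = 11 + j338.
Step 4 — H = 0.9989 + j0.03251.
Step 5 — Magnitude: |H| = 0.9995 (-0.0 dB); phase: φ = 1.9°.

|H| = 0.9995 (-0.0 dB), φ = 1.9°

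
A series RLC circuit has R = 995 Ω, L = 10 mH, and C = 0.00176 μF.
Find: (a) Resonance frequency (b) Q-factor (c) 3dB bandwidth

Step 1 — Resonance condition Im(Z)=0 gives ω₀ = 1/√(LC).
Step 2 — ω₀ = 1/√(0.01·1.76e-09) = 2.384e+05 rad/s.
Step 3 — f₀ = ω₀/(2π) = 3.794e+04 Hz.
Step 4 — Series Q: Q = ω₀L/R = 2.384e+05·0.01/995 = 2.396.
Step 5 — 3dB bandwidth: Δω = ω₀/Q = 9.95e+04 rad/s; BW = Δω/(2π) = 1.584e+04 Hz.

(a) f₀ = 3.794e+04 Hz  (b) Q = 2.396  (c) BW = 1.584e+04 Hz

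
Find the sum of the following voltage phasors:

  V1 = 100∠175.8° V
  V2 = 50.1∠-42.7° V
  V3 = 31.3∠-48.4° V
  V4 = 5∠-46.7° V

Step 1 — Convert each phasor to rectangular form:
  V1 = 100·(cos(175.8°) + j·sin(175.8°)) = -99.73 + j7.324 V
  V2 = 50.1·(cos(-42.7°) + j·sin(-42.7°)) = 36.82 - j33.98 V
  V3 = 31.3·(cos(-48.4°) + j·sin(-48.4°)) = 20.78 - j23.41 V
  V4 = 5·(cos(-46.7°) + j·sin(-46.7°)) = 3.429 - j3.639 V
Step 2 — Sum components: V_total = -38.7 - j53.7 V.
Step 3 — Convert to polar: |V_total| = 66.19 V, ∠V_total = -125.8°.

V_total = 66.19∠-125.8° V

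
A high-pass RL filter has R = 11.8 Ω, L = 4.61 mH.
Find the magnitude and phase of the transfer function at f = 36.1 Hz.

Step 1 — Angular frequency: ω = 2π·36.1 = 226.8 rad/s.
Step 2 — Transfer function: H(jω) = jωL/(R + jωL).
Step 3 — Numerator jωL = j·1.046; denominator R + jωL = 11.8 + j1.046.
Step 4 — H = 0.007791 + j0.08792.
Step 5 — Magnitude: |H| = 0.08827 (-21.1 dB); phase: φ = 84.9°.

|H| = 0.08827 (-21.1 dB), φ = 84.9°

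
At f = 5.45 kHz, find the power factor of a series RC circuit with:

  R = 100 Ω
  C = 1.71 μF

Step 1 — Angular frequency: ω = 2π·f = 2π·5450 = 3.424e+04 rad/s.
Step 2 — Component impedances:
  R: Z = R = 100 Ω
  C: Z = 1/(jωC) = -j/(ω·C) = 0 - j17.08 Ω
Step 3 — Series combination: Z_total = R + C = 100 - j17.08 Ω = 101.4∠-9.7° Ω.
Step 4 — Power factor: PF = cos(φ) = Re(Z)/|Z| = 100/101.45 = 0.9857.
Step 5 — Type: Im(Z) = -17.08 ⇒ leading (phase φ = -9.7°).

PF = 0.9857 (leading, φ = -9.7°)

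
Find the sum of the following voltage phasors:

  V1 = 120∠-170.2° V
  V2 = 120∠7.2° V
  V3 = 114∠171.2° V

Step 1 — Convert each phasor to rectangular form:
  V1 = 120·(cos(-170.2°) + j·sin(-170.2°)) = -118.2 - j20.43 V
  V2 = 120·(cos(7.2°) + j·sin(7.2°)) = 119.1 + j15.04 V
  V3 = 114·(cos(171.2°) + j·sin(171.2°)) = -112.7 + j17.44 V
Step 2 — Sum components: V_total = -111.9 + j12.06 V.
Step 3 — Convert to polar: |V_total| = 112.5 V, ∠V_total = 173.8°.

V_total = 112.5∠173.8° V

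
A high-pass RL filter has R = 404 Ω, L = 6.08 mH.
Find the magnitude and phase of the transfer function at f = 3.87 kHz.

Step 1 — Angular frequency: ω = 2π·3870 = 2.432e+04 rad/s.
Step 2 — Transfer function: H(jω) = jωL/(R + jωL).
Step 3 — Numerator jωL = j·147.8; denominator R + jωL = 404 + j147.8.
Step 4 — H = 0.1181 + j0.3227.
Step 5 — Magnitude: |H| = 0.3437 (-9.3 dB); phase: φ = 69.9°.

|H| = 0.3437 (-9.3 dB), φ = 69.9°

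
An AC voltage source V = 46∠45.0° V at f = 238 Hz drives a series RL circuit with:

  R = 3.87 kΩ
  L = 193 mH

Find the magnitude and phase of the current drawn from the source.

Step 1 — Angular frequency: ω = 2π·f = 2π·238 = 1495 rad/s.
Step 2 — Component impedances:
  R: Z = R = 3870 Ω
  L: Z = jωL = j·1495·0.193 = 0 + j288.6 Ω
Step 3 — Series combination: Z_total = R + L = 3870 + j288.6 Ω = 3881∠4.3° Ω.
Step 4 — Source phasor: V = 46∠45.0° V = 32.53 + j32.53 V.
Step 5 — Ohm's law: I = V / Z_total = (32.53 + j32.53) / (3870 + j288.6) = 0.008982 + j0.007735 A.
Step 6 — Convert to polar: |I| = 0.01185 A, ∠I = 40.7°.

I = 0.01185∠40.7° A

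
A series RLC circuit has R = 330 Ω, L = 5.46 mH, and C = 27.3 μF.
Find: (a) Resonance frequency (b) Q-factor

Step 1 — Resonance condition Im(Z)=0 gives ω₀ = 1/√(LC).
Step 2 — ω₀ = 1/√(0.00546·2.73e-05) = 2590 rad/s.
Step 3 — f₀ = ω₀/(2π) = 412.2 Hz.
Step 4 — Series Q: Q = ω₀L/R = 2590·0.00546/330 = 0.04285.

(a) f₀ = 412.2 Hz  (b) Q = 0.04285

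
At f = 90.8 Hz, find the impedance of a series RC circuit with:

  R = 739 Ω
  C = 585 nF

Step 1 — Angular frequency: ω = 2π·f = 2π·90.8 = 570.5 rad/s.
Step 2 — Component impedances:
  R: Z = R = 739 Ω
  C: Z = 1/(jωC) = -j/(ω·C) = 0 - j2996 Ω
Step 3 — Series combination: Z_total = R + C = 739 - j2996 Ω = 3086∠-76.1° Ω.

Z = 739 - j2996 Ω = 3086∠-76.1° Ω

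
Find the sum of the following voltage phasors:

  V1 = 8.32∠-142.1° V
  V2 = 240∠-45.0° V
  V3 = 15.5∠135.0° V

Step 1 — Convert each phasor to rectangular form:
  V1 = 8.32·(cos(-142.1°) + j·sin(-142.1°)) = -6.565 - j5.111 V
  V2 = 240·(cos(-45.0°) + j·sin(-45.0°)) = 169.7 - j169.7 V
  V3 = 15.5·(cos(135.0°) + j·sin(135.0°)) = -10.96 + j10.96 V
Step 2 — Sum components: V_total = 152.2 - j163.9 V.
Step 3 — Convert to polar: |V_total| = 223.6 V, ∠V_total = -47.1°.

V_total = 223.6∠-47.1° V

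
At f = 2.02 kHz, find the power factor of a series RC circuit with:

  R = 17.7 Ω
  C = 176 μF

Step 1 — Angular frequency: ω = 2π·f = 2π·2020 = 1.269e+04 rad/s.
Step 2 — Component impedances:
  R: Z = R = 17.7 Ω
  C: Z = 1/(jωC) = -j/(ω·C) = 0 - j0.4477 Ω
Step 3 — Series combination: Z_total = R + C = 17.7 - j0.4477 Ω = 17.71∠-1.4° Ω.
Step 4 — Power factor: PF = cos(φ) = Re(Z)/|Z| = 17.7/17.706 = 0.9997.
Step 5 — Type: Im(Z) = -0.4477 ⇒ leading (phase φ = -1.4°).

PF = 0.9997 (leading, φ = -1.4°)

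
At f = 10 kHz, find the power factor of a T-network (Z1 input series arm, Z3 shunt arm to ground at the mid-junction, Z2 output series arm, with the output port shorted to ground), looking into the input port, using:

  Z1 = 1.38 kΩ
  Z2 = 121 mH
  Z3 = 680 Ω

Step 1 — Angular frequency: ω = 2π·f = 2π·1e+04 = 6.283e+04 rad/s.
Step 2 — Component impedances:
  Z1: Z = R = 1380 Ω
  Z2: Z = jωL = j·6.283e+04·0.121 = 0 + j7603 Ω
  Z3: Z = R = 680 Ω
Step 3 — With the output port shorted to ground, the output series arm Z2 runs from the junction to ground; the shunt arm Z3 also runs from the junction to ground. They appear in parallel: Z3 || Z2 = 674.6 + j60.34 Ω.
Step 4 — Series with input arm Z1: Z_in = Z1 + (Z3 || Z2) = 2055 + j60.34 Ω = 2055∠1.7° Ω.
Step 5 — Power factor: PF = cos(φ) = Re(Z)/|Z| = 2054.6/2055.5 = 0.9996.
Step 6 — Type: Im(Z) = 60.34 ⇒ lagging (phase φ = 1.7°).

PF = 0.9996 (lagging, φ = 1.7°)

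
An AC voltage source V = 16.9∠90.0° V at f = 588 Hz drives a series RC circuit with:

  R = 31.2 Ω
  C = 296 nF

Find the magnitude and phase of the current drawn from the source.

Step 1 — Angular frequency: ω = 2π·f = 2π·588 = 3695 rad/s.
Step 2 — Component impedances:
  R: Z = R = 31.2 Ω
  C: Z = 1/(jωC) = -j/(ω·C) = 0 - j914.4 Ω
Step 3 — Series combination: Z_total = R + C = 31.2 - j914.4 Ω = 915∠-88.0° Ω.
Step 4 — Source phasor: V = 16.9∠90.0° V = 0 + j16.9 V.
Step 5 — Ohm's law: I = V / Z_total = (0 + j16.9) / (31.2 - j914.4) = -0.01846 + j0.0006298 A.
Step 6 — Convert to polar: |I| = 0.01847 A, ∠I = 178.0°.

I = 0.01847∠178.0° A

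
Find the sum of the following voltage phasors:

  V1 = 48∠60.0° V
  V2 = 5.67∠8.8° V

Step 1 — Convert each phasor to rectangular form:
  V1 = 48·(cos(60.0°) + j·sin(60.0°)) = 24 + j41.57 V
  V2 = 5.67·(cos(8.8°) + j·sin(8.8°)) = 5.603 + j0.8674 V
Step 2 — Sum components: V_total = 29.6 + j42.44 V.
Step 3 — Convert to polar: |V_total| = 51.74 V, ∠V_total = 55.1°.

V_total = 51.74∠55.1° V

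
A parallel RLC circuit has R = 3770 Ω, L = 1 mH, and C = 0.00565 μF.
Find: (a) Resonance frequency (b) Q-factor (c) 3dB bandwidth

Step 1 — Resonance: ω₀ = 1/√(LC) = 1/√(0.001·5.65e-09) = 4.207e+05 rad/s.
Step 2 — f₀ = ω₀/(2π) = 6.696e+04 Hz.
Step 3 — Parallel Q: Q = R/(ω₀L) = 3770/(4.207e+05·0.001) = 8.961.
Step 4 — Bandwidth: Δω = ω₀/Q = 4.695e+04 rad/s; BW = Δω/(2π) = 7472 Hz.

(a) f₀ = 6.696e+04 Hz  (b) Q = 8.961  (c) BW = 7472 Hz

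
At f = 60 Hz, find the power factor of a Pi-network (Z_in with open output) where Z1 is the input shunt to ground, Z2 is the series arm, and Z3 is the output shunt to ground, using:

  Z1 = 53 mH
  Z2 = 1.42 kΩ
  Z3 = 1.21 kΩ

Step 1 — Angular frequency: ω = 2π·f = 2π·60 = 377 rad/s.
Step 2 — Component impedances:
  Z1: Z = jωL = j·377·0.053 = 0 + j19.98 Ω
  Z2: Z = R = 1420 Ω
  Z3: Z = R = 1210 Ω
Step 3 — With open output, the series arm Z2 and the output shunt Z3 appear in series to ground: Z2 + Z3 = 2630 Ω.
Step 4 — Parallel with input shunt Z1: Z_in = Z1 || (Z2 + Z3) = 0.1518 + j19.98 Ω = 19.98∠89.6° Ω.
Step 5 — Power factor: PF = cos(φ) = Re(Z)/|Z| = 0.15179/19.98 = 0.007597.
Step 6 — Type: Im(Z) = 19.98 ⇒ lagging (phase φ = 89.6°).

PF = 0.007597 (lagging, φ = 89.6°)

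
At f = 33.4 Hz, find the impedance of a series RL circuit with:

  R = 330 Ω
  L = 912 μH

Step 1 — Angular frequency: ω = 2π·f = 2π·33.4 = 209.9 rad/s.
Step 2 — Component impedances:
  R: Z = R = 330 Ω
  L: Z = jωL = j·209.9·0.000912 = 0 + j0.1914 Ω
Step 3 — Series combination: Z_total = R + L = 330 + j0.1914 Ω = 330∠0.0° Ω.

Z = 330 + j0.1914 Ω = 330∠0.0° Ω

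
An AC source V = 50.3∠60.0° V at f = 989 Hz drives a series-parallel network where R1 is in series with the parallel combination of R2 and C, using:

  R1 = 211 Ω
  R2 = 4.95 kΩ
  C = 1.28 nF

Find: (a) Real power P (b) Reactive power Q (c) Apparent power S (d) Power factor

Step 1 — Angular frequency: ω = 2π·f = 2π·989 = 6214 rad/s.
Step 2 — Component impedances:
  R1: Z = R = 211 Ω
  R2: Z = R = 4950 Ω
  C: Z = 1/(jωC) = -j/(ω·C) = 0 - j1.257e+05 Ω
Step 3 — Parallel branch: R2 || C = 1/(1/R2 + 1/C) = 4942 - j194.6 Ω.
Step 4 — Series with R1: Z_total = R1 + (R2 || C) = 5153 - j194.6 Ω = 5157∠-2.2° Ω.
Step 5 — Source phasor: V = 50.3∠60.0° V = 25.15 + j43.56 V.
Step 6 — Current: I = V / Z = 0.004555 + j0.008625 A = 0.009754∠62.2° A.
Step 7 — Complex power: S = V·I* = 0.4903 - j0.01851 VA.
Step 8 — Real power: P = Re(S) = 0.4903 W.
Step 9 — Reactive power: Q = Im(S) = -0.01851 VAR.
Step 10 — Apparent power: |S| = 0.4906 VA.
Step 11 — Power factor: PF = P/|S| = 0.9993 (leading).

(a) P = 0.4903 W  (b) Q = -0.01851 VAR  (c) S = 0.4906 VA  (d) PF = 0.9993 (leading)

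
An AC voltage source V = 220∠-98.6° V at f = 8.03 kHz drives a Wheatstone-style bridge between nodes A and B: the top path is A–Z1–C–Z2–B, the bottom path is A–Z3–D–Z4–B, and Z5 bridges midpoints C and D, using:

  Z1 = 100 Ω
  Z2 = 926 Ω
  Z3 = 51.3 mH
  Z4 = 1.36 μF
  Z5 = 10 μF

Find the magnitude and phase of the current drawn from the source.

Step 1 — Angular frequency: ω = 2π·f = 2π·8030 = 5.045e+04 rad/s.
Step 2 — Component impedances:
  Z1: Z = R = 100 Ω
  Z2: Z = R = 926 Ω
  Z3: Z = jωL = j·5.045e+04·0.0513 = 0 + j2588 Ω
  Z4: Z = 1/(jωC) = -j/(ω·C) = 0 - j14.57 Ω
  Z5: Z = 1/(jωC) = -j/(ω·C) = 0 - j1.982 Ω
Step 3 — Bridge requires nodal analysis (the Z5 bridge couples midpoints C and D, so the two paths cannot be reduced to a simple series/parallel combination). Setting node B to ground and injecting 1 A at node A, the 3-node admittance system at A, C, D solves to V_A = Z_AB = 100.3 - j12.68 Ω = 101.1∠-7.2° Ω.
Step 4 — Source phasor: V = 220∠-98.6° V = -32.9 - j217.5 V.
Step 5 — Ohm's law: I = V / Z_total = (-32.9 - j217.5) / (100.3 - j12.68) = -0.05292 - j2.175 A.
Step 6 — Convert to polar: |I| = 2.176 A, ∠I = -91.4°.

I = 2.176∠-91.4° A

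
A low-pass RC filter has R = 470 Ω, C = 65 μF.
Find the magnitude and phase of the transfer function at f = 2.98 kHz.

Step 1 — Angular frequency: ω = 2π·2980 = 1.872e+04 rad/s.
Step 2 — Transfer function: H(jω) = 1/(1 + jωRC).
Step 3 — Denominator: 1 + jωRC = 1 + j·1.872e+04·470·6.5e-05 = 1 + j572.
Step 4 — H = 3.056e-06 - j0.001748.
Step 5 — Magnitude: |H| = 0.001748 (-55.1 dB); phase: φ = -89.9°.

|H| = 0.001748 (-55.1 dB), φ = -89.9°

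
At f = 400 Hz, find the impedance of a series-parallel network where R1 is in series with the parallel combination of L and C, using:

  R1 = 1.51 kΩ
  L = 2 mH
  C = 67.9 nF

Step 1 — Angular frequency: ω = 2π·f = 2π·400 = 2513 rad/s.
Step 2 — Component impedances:
  R1: Z = R = 1510 Ω
  L: Z = jωL = j·2513·0.002 = 0 + j5.027 Ω
  C: Z = 1/(jωC) = -j/(ω·C) = 0 - j5860 Ω
Step 3 — Parallel branch: L || C = 1/(1/L + 1/C) = 0 + j5.031 Ω.
Step 4 — Series with R1: Z_total = R1 + (L || C) = 1510 + j5.031 Ω = 1510∠0.2° Ω.

Z = 1510 + j5.031 Ω = 1510∠0.2° Ω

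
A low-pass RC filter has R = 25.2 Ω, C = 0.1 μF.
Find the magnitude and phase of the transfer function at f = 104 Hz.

Step 1 — Angular frequency: ω = 2π·104 = 653.5 rad/s.
Step 2 — Transfer function: H(jω) = 1/(1 + jωRC).
Step 3 — Denominator: 1 + jωRC = 1 + j·653.5·25.2·1e-07 = 1 + j0.001647.
Step 4 — H = 1 - j0.001647.
Step 5 — Magnitude: |H| = 1 (-0.0 dB); phase: φ = -0.1°.

|H| = 1 (-0.0 dB), φ = -0.1°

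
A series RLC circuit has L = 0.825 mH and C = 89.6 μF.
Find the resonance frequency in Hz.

Step 1 — Resonance condition Im(Z)=0 gives ω₀ = 1/√(LC).
Step 2 — ω₀ = 1/√(0.000825·8.96e-05) = 3678 rad/s.
Step 3 — f₀ = ω₀/(2π) = 585.4 Hz.

f₀ = 585.4 Hz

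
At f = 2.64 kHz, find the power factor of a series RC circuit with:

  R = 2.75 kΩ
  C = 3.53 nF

Step 1 — Angular frequency: ω = 2π·f = 2π·2640 = 1.659e+04 rad/s.
Step 2 — Component impedances:
  R: Z = R = 2750 Ω
  C: Z = 1/(jωC) = -j/(ω·C) = 0 - j1.708e+04 Ω
Step 3 — Series combination: Z_total = R + C = 2750 - j1.708e+04 Ω = 1.73e+04∠-80.9° Ω.
Step 4 — Power factor: PF = cos(φ) = Re(Z)/|Z| = 2750/1.73e+04 = 0.159.
Step 5 — Type: Im(Z) = -1.708e+04 ⇒ leading (phase φ = -80.9°).

PF = 0.159 (leading, φ = -80.9°)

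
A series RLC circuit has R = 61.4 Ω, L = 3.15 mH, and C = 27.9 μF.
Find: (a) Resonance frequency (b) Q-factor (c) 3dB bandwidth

Step 1 — Resonance: ω₀ = 1/√(LC) = 1/√(0.00315·2.79e-05) = 3373 rad/s.
Step 2 — f₀ = ω₀/(2π) = 536.9 Hz.
Step 3 — Series Q: Q = ω₀L/R = 3373·0.00315/61.4 = 0.1731.
Step 4 — Bandwidth: Δω = ω₀/Q = 1.949e+04 rad/s; BW = Δω/(2π) = 3102 Hz.

(a) f₀ = 536.9 Hz  (b) Q = 0.1731  (c) BW = 3102 Hz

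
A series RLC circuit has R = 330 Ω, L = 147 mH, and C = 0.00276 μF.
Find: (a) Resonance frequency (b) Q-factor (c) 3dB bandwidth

Step 1 — Resonance: ω₀ = 1/√(LC) = 1/√(0.147·2.76e-09) = 4.965e+04 rad/s.
Step 2 — f₀ = ω₀/(2π) = 7901 Hz.
Step 3 — Series Q: Q = ω₀L/R = 4.965e+04·0.147/330 = 22.12.
Step 4 — Bandwidth: Δω = ω₀/Q = 2245 rad/s; BW = Δω/(2π) = 357.3 Hz.

(a) f₀ = 7901 Hz  (b) Q = 22.12  (c) BW = 357.3 Hz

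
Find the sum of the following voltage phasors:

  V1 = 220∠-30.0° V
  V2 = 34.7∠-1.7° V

Step 1 — Convert each phasor to rectangular form:
  V1 = 220·(cos(-30.0°) + j·sin(-30.0°)) = 190.5 - j110 V
  V2 = 34.7·(cos(-1.7°) + j·sin(-1.7°)) = 34.68 - j1.029 V
Step 2 — Sum components: V_total = 225.2 - j111 V.
Step 3 — Convert to polar: |V_total| = 251.1 V, ∠V_total = -26.2°.

V_total = 251.1∠-26.2° V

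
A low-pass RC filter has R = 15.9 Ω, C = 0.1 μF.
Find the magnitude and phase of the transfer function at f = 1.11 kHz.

Step 1 — Angular frequency: ω = 2π·1110 = 6974 rad/s.
Step 2 — Transfer function: H(jω) = 1/(1 + jωRC).
Step 3 — Denominator: 1 + jωRC = 1 + j·6974·15.9·1e-07 = 1 + j0.01109.
Step 4 — H = 0.9999 - j0.01109.
Step 5 — Magnitude: |H| = 0.9999 (-0.0 dB); phase: φ = -0.6°.

|H| = 0.9999 (-0.0 dB), φ = -0.6°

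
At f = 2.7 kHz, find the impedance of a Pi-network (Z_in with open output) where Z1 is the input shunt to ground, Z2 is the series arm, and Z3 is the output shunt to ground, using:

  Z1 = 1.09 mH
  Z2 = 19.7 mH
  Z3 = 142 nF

Step 1 — Angular frequency: ω = 2π·f = 2π·2700 = 1.696e+04 rad/s.
Step 2 — Component impedances:
  Z1: Z = jωL = j·1.696e+04·0.00109 = 0 + j18.49 Ω
  Z2: Z = jωL = j·1.696e+04·0.0197 = 0 + j334.2 Ω
  Z3: Z = 1/(jωC) = -j/(ω·C) = 0 - j415.1 Ω
Step 3 — With open output, the series arm Z2 and the output shunt Z3 appear in series to ground: Z2 + Z3 = 0 - j80.91 Ω.
Step 4 — Parallel with input shunt Z1: Z_in = Z1 || (Z2 + Z3) = 0 + j23.97 Ω = 23.97∠90.0° Ω.

Z = 0 + j23.97 Ω = 23.97∠90.0° Ω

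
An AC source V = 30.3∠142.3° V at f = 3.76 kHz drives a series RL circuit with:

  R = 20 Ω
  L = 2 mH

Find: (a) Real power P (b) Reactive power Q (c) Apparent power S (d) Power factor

Step 1 — Angular frequency: ω = 2π·f = 2π·3760 = 2.362e+04 rad/s.
Step 2 — Component impedances:
  R: Z = R = 20 Ω
  L: Z = jωL = j·2.362e+04·0.002 = 0 + j47.25 Ω
Step 3 — Series combination: Z_total = R + L = 20 + j47.25 Ω = 51.31∠67.1° Ω.
Step 4 — Source phasor: V = 30.3∠142.3° V = -23.97 + j18.53 V.
Step 5 — Current: I = V / Z = 0.1504 + j0.5711 A = 0.5906∠75.2° A.
Step 6 — Complex power: S = V·I* = 6.975 + j16.48 VA.
Step 7 — Real power: P = Re(S) = 6.975 W.
Step 8 — Reactive power: Q = Im(S) = 16.48 VAR.
Step 9 — Apparent power: |S| = 17.89 VA.
Step 10 — Power factor: PF = P/|S| = 0.3898 (lagging).

(a) P = 6.975 W  (b) Q = 16.48 VAR  (c) S = 17.89 VA  (d) PF = 0.3898 (lagging)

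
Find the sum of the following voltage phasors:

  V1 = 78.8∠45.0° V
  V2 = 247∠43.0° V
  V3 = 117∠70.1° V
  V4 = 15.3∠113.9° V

Step 1 — Convert each phasor to rectangular form:
  V1 = 78.8·(cos(45.0°) + j·sin(45.0°)) = 55.72 + j55.72 V
  V2 = 247·(cos(43.0°) + j·sin(43.0°)) = 180.6 + j168.5 V
  V3 = 117·(cos(70.1°) + j·sin(70.1°)) = 39.82 + j110 V
  V4 = 15.3·(cos(113.9°) + j·sin(113.9°)) = -6.199 + j13.99 V
Step 2 — Sum components: V_total = 270 + j348.2 V.
Step 3 — Convert to polar: |V_total| = 440.6 V, ∠V_total = 52.2°.

V_total = 440.6∠52.2° V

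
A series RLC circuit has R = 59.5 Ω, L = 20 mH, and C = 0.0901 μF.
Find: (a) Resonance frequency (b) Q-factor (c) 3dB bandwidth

Step 1 — Resonance condition Im(Z)=0 gives ω₀ = 1/√(LC).
Step 2 — ω₀ = 1/√(0.02·9.01e-08) = 2.356e+04 rad/s.
Step 3 — f₀ = ω₀/(2π) = 3749 Hz.
Step 4 — Series Q: Q = ω₀L/R = 2.356e+04·0.02/59.5 = 7.918.
Step 5 — 3dB bandwidth: Δω = ω₀/Q = 2975 rad/s; BW = Δω/(2π) = 473.5 Hz.

(a) f₀ = 3749 Hz  (b) Q = 7.918  (c) BW = 473.5 Hz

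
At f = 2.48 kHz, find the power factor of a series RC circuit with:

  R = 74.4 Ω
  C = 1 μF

Step 1 — Angular frequency: ω = 2π·f = 2π·2480 = 1.558e+04 rad/s.
Step 2 — Component impedances:
  R: Z = R = 74.4 Ω
  C: Z = 1/(jωC) = -j/(ω·C) = 0 - j64.18 Ω
Step 3 — Series combination: Z_total = R + C = 74.4 - j64.18 Ω = 98.25∠-40.8° Ω.
Step 4 — Power factor: PF = cos(φ) = Re(Z)/|Z| = 74.4/98.254 = 0.7572.
Step 5 — Type: Im(Z) = -64.18 ⇒ leading (phase φ = -40.8°).

PF = 0.7572 (leading, φ = -40.8°)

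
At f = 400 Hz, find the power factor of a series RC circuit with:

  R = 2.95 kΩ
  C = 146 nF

Step 1 — Angular frequency: ω = 2π·f = 2π·400 = 2513 rad/s.
Step 2 — Component impedances:
  R: Z = R = 2950 Ω
  C: Z = 1/(jωC) = -j/(ω·C) = 0 - j2725 Ω
Step 3 — Series combination: Z_total = R + C = 2950 - j2725 Ω = 4016∠-42.7° Ω.
Step 4 — Power factor: PF = cos(φ) = Re(Z)/|Z| = 2950/4016.2 = 0.7345.
Step 5 — Type: Im(Z) = -2725 ⇒ leading (phase φ = -42.7°).

PF = 0.7345 (leading, φ = -42.7°)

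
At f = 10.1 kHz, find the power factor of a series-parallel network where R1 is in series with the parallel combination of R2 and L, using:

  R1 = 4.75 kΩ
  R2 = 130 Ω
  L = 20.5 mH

Step 1 — Angular frequency: ω = 2π·f = 2π·1.01e+04 = 6.346e+04 rad/s.
Step 2 — Component impedances:
  R1: Z = R = 4750 Ω
  R2: Z = R = 130 Ω
  L: Z = jωL = j·6.346e+04·0.0205 = 0 + j1301 Ω
Step 3 — Parallel branch: R2 || L = 1/(1/R2 + 1/L) = 128.7 + j12.86 Ω.
Step 4 — Series with R1: Z_total = R1 + (R2 || L) = 4879 + j12.86 Ω = 4879∠0.2° Ω.
Step 5 — Power factor: PF = cos(φ) = Re(Z)/|Z| = 4879/4879 = 1.
Step 6 — Type: Im(Z) = 12.86 ⇒ lagging (phase φ = 0.2°).

PF = 1 (lagging, φ = 0.2°)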